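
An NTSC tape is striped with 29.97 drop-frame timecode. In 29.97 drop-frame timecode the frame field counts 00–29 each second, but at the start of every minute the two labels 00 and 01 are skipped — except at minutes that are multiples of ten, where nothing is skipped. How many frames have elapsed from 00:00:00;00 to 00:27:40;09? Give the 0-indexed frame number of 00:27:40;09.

As if non-drop at 30 labels/s: (0 × 3600 + 27 × 60 + 40) × 30 + 9 = 49809.
Minute boundaries passed: 27; those not divisible by 10: 27 − 2 = 25; dropped labels = 2 × 25 = 50.
Actual frame index = 49809 − 50 = 49759.

49759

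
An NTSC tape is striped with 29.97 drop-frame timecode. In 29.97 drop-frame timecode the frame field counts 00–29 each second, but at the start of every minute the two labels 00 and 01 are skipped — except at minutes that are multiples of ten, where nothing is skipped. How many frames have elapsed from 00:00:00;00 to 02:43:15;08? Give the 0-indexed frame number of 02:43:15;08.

293564

Complete 10-minute blocks: 16, each 17982 frames → 287712.
Remaining 3 whole minutes in the current block: 1800 + 2 × 1798 = 5396 frames.
Within the current minute: 15 × 30 + 8 − 2 = 456 (labels ;00/;01 skipped at this minute). Total = 287712 + 5396 + 456 = 293564.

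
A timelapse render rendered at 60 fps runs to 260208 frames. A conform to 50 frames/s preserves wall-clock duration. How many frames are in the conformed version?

Target frames = source frames × (target rate / source rate) = 260208 × (50)/(60) = 260208 × 5/6 = 216840.

216840 frames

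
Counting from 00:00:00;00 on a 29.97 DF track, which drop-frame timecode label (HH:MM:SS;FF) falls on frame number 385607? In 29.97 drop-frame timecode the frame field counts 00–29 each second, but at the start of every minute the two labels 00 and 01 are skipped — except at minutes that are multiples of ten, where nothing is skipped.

03:34:26;13

Each 10-minute DF block holds 10 × 60 × 30 − 9 × 2 = 17982 frames. 385607 ÷ 17982 → 21 full blocks, remainder 7985.
Within the partial block the first minute is 1800 frames and each further minute 1798, so 4 further minute boundaries passed. Total skipped labels = 18 × 21 + 2 × 4 = 386.
Non-drop label index = 385607 + 386 = 385993; at 30 labels/s that is 03:34:26:13, i.e. DF 03:34:26;13.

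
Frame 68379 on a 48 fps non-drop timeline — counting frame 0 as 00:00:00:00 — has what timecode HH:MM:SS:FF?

68379 ÷ 48 = 1424 full seconds, remainder 27 frames.
1424 s = 0 h 23 min 44 s.
Timecode: 00:23:44:27.

00:23:44:27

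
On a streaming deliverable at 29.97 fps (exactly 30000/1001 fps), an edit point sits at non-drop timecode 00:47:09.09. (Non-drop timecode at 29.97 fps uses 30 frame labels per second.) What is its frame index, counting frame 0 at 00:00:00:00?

84879

Total seconds to the label: (0 × 3600 + 47 × 60 + 9) = 2829.
Frame index = 2829 × 30 + 9 = 84879.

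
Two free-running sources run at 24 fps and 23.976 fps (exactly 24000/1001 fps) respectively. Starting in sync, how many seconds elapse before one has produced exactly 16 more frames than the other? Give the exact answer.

2002/3 seconds

The gap grows by |24000/1001 − 24| = 24/1001 frames per second.
Time for a 16-frame gap: 16 ÷ (24/1001) = 2002/3 s.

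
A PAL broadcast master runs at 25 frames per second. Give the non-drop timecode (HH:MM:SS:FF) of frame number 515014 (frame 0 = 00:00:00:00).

05:43:20:14

515014 ÷ 25 = 20600 full seconds, remainder 14 frames.
20600 s = 5 h 43 min 20 s.
Timecode: 05:43:20:14.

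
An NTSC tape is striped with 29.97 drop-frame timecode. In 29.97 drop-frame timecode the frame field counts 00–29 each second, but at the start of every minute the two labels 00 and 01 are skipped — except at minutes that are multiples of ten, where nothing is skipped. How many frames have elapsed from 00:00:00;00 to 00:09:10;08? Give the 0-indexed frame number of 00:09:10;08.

Complete 10-minute blocks: 0, each 17982 frames → 0.
Remaining 9 whole minutes in the current block: 1800 + 8 × 1798 = 16184 frames.
Within the current minute: 10 × 30 + 8 − 2 = 306 (labels ;00/;01 skipped at this minute). Total = 0 + 16184 + 306 = 16490.

16490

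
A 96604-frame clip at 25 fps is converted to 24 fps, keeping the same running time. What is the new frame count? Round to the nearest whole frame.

Frames at target rate = 96604 × (24) / (25) = 2318496/25 ≈ 92739.840.
Nearest whole frame: 92740.

92740 frames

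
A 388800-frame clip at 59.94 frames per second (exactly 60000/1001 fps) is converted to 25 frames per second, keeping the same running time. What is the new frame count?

Target frames = source frames × (target rate / source rate) = 388800 × (25)/(60000/1001) = 388800 × 1001/2400 = 162162.

162162 frames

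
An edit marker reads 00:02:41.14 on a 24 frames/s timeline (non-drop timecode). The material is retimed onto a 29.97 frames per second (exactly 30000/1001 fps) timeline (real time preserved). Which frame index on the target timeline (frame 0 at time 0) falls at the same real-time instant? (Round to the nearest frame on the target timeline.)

Source frame index: (0×3600 + 2×60 + 41) × 24 + 14 = 3878.
Real time: 3878 / (24) = 1939/12 s.
Target frame: (1939/12) × (30000/1001) = 692500/143 ≈ 4842.657 → 4843.

frame 4843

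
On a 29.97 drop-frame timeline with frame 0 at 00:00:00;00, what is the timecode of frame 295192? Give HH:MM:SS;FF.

Each 10-minute DF block holds 10 × 60 × 30 − 9 × 2 = 17982 frames. 295192 ÷ 17982 → 16 full blocks, remainder 7480.
Within the partial block the first minute is 1800 frames and each further minute 1798, so 4 further minute boundaries passed. Total skipped labels = 18 × 16 + 2 × 4 = 296.
Non-drop label index = 295192 + 296 = 295488; at 30 labels/s that is 02:44:09:18, i.e. DF 02:44:09;18.

02:44:09;18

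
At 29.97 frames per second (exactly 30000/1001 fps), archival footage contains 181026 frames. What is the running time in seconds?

6040.2342 seconds

Running time = 181026 / (30000/1001) = 6040.2342 s.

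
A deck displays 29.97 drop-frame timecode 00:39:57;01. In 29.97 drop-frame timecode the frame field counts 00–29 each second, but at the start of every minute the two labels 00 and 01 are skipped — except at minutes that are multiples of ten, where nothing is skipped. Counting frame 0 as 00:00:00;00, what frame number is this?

As if non-drop at 30 labels/s: (0 × 3600 + 39 × 60 + 57) × 30 + 1 = 71911.
Minute boundaries passed: 39; those not divisible by 10: 39 − 3 = 36; dropped labels = 2 × 36 = 72.
Actual frame index = 71911 − 72 = 71839.

71839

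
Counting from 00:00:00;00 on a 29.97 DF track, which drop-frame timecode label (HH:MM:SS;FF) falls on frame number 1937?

Each 10-minute DF block holds 10 × 60 × 30 − 9 × 2 = 17982 frames. 1937 ÷ 17982 → 0 full blocks, remainder 1937.
Within the partial block the first minute is 1800 frames and each further minute 1798, so 1 further minute boundary passed. Total skipped labels = 18 × 0 + 2 × 1 = 2.
Non-drop label index = 1937 + 2 = 1939; at 30 labels/s that is 00:01:04:19, i.e. DF 00:01:04;19.

00:01:04;19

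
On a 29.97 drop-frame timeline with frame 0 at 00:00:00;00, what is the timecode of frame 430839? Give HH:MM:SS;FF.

Ten DF minutes hold 17982 frames, so frame 430839 lies in block 23 (frames 413586–431567) with 17253 frames into that block.
The block's first minute is 1800 frames and the rest 1798 each; 17253 frames reaches minute 9, so 23 × 18 + 9 × 2 = 432 labels have been skipped so far.
Adding those back, label number 430839 + 432 = 431271 at 30 labels/s is 14375 s + 21 f = 3 h 59 min 35 s frame 21, i.e. 03:59:35;21.

03:59:35;21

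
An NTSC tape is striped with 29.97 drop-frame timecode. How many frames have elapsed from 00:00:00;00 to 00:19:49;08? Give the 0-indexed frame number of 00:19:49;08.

35642

Complete 10-minute blocks: 1, each 17982 frames → 17982.
Remaining 9 whole minutes in the current block: 1800 + 8 × 1798 = 16184 frames.
Within the current minute: 49 × 30 + 8 − 2 = 1476 (labels ;00/;01 skipped at this minute). Total = 17982 + 16184 + 1476 = 35642.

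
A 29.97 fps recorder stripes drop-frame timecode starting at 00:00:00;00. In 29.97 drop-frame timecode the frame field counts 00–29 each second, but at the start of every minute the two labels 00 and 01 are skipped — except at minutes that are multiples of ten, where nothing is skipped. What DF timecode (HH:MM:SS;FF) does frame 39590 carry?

00:22:01;00

Ten DF minutes hold 17982 frames, so frame 39590 lies in block 2 (frames 35964–53945) with 3626 frames into that block.
The block's first minute is 1800 frames and the rest 1798 each; 3626 frames reaches minute 2, so 2 × 18 + 2 × 2 = 40 labels have been skipped so far.
Adding those back, label number 39590 + 40 = 39630 at 30 labels/s is 1321 s + 0 f = 0 h 22 min 1 s frame 0, i.e. 00:22:01;00.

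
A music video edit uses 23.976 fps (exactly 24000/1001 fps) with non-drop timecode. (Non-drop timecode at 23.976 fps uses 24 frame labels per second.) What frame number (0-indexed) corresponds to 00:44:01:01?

Total seconds to the label: (0 × 3600 + 44 × 60 + 1) = 2641.
Frame index = 2641 × 24 + 1 = 63385.

63385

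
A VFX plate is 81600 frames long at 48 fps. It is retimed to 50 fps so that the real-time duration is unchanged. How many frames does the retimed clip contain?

Target frames = source frames × (target rate / source rate) = 81600 × (50)/(48) = 81600 × 25/24 = 85000.

85000 frames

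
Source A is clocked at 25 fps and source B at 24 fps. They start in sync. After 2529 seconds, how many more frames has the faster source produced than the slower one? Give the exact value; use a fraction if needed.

2529 frames

A emits 25 × 2529 = 63225 frames; B emits 24 × 2529 = 60696.
Difference = 2529 frames; B is behind A.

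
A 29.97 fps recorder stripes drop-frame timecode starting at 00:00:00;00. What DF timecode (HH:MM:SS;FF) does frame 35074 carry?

00:19:30;10

Ten DF minutes hold 17982 frames, so frame 35074 lies in block 1 (frames 17982–35963) with 17092 frames into that block.
The block's first minute is 1800 frames and the rest 1798 each; 17092 frames reaches minute 9, so 1 × 18 + 9 × 2 = 36 labels have been skipped so far.
Adding those back, label number 35074 + 36 = 35110 at 30 labels/s is 1170 s + 10 f = 0 h 19 min 30 s frame 10, i.e. 00:19:30;10.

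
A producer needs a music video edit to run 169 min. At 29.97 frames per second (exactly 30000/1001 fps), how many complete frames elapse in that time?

303896 frames

169 min = 10140 s.
Frames = 10140 × 30000/1001 = 23400000/77 ≈ 303896.1039.
Complete frames: 303896.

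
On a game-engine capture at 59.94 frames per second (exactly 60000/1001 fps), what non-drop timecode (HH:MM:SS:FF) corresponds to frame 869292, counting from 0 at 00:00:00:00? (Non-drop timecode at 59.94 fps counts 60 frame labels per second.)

869292 ÷ 60 = 14488 full seconds, remainder 12 frames.
14488 s = 4 h 1 min 28 s.
Timecode: 04:01:28:12.

04:01:28:12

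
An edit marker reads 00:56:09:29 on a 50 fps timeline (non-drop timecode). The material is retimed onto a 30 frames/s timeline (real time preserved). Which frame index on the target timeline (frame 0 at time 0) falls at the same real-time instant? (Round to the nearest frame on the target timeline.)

frame 101087

Source frame index: (0×3600 + 56×60 + 9) × 50 + 29 = 168479.
Real time: 168479 / (50) = 168479/50 s.
Target frame: (168479/50) × (30) = 505437/5 ≈ 101087.400 → 101087.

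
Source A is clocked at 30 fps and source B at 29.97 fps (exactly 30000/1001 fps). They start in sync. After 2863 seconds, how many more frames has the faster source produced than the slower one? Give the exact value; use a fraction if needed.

12270/143 frames

A emits 30 × 2863 = 85890 frames; B emits 30000/1001 × 2863 = 12270000/143.
Difference = 12270/143 frames (≈ 85.8042); B is behind A.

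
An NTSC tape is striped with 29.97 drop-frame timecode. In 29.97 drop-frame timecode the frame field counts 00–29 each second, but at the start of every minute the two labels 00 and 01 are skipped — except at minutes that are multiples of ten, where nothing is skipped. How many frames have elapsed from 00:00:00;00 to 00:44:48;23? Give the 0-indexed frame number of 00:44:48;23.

80583

As if non-drop at 30 labels/s: (0 × 3600 + 44 × 60 + 48) × 30 + 23 = 80663.
Minute boundaries passed: 44; those not divisible by 10: 44 − 4 = 40; dropped labels = 2 × 40 = 80.
Actual frame index = 80663 − 80 = 80583.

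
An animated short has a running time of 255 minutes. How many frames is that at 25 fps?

382500 frames

255 min = 15300 s.
Frames = 15300 × 25 = 382500.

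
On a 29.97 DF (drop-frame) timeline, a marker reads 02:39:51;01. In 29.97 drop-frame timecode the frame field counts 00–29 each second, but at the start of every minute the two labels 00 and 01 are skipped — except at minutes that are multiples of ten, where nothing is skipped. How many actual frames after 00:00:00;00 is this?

287443

Complete 10-minute blocks: 15, each 17982 frames → 269730.
Remaining 9 whole minutes in the current block: 1800 + 8 × 1798 = 16184 frames.
Within the current minute: 51 × 30 + 1 − 2 = 1529 (labels ;00/;01 skipped at this minute). Total = 269730 + 16184 + 1529 = 287443.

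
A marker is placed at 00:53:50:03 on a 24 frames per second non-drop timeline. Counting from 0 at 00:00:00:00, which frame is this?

frame 77523

Total seconds to the label: (0 × 3600 + 53 × 60 + 50) = 3230.
Frame index = 3230 × 24 + 3 = 77523.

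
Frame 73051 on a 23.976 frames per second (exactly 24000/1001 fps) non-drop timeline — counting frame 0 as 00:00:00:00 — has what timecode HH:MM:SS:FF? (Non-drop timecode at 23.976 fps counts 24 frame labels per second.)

00:50:43:19

73051 ÷ 24 = 3043 full seconds, remainder 19 frames.
3043 s = 0 h 50 min 43 s.
Timecode: 00:50:43:19.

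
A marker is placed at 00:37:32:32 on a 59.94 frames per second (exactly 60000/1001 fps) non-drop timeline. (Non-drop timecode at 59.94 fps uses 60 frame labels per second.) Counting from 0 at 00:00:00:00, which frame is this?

Total seconds to the label: (0 × 3600 + 37 × 60 + 32) = 2252.
Frame index = 2252 × 60 + 32 = 135152.

135152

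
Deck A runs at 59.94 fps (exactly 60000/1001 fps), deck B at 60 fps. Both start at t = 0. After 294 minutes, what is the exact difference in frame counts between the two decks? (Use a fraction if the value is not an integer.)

151200/143 frames

294 min = 17640 s.
A emits 60000/1001 × 17640 = 151200000/143 frames; B emits 60 × 17640 = 1058400.
Difference = 151200/143 frames (≈ 1057.3427); B is ahead of A.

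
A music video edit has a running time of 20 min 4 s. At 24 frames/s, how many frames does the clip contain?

20 min 4 s = 1204 s.
Frames = 1204 × 24 = 28896.

28896 frames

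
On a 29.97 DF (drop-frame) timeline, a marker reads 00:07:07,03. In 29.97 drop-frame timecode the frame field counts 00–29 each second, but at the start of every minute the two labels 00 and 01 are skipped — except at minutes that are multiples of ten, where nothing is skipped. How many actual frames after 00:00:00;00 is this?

12799

Complete 10-minute blocks: 0, each 17982 frames → 0.
Remaining 7 whole minutes in the current block: 1800 + 6 × 1798 = 12588 frames.
Within the current minute: 7 × 30 + 3 − 2 = 211 (labels ;00/;01 skipped at this minute). Total = 0 + 12588 + 211 = 12799.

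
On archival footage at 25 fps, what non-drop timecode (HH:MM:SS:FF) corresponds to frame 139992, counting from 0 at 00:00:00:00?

01:33:19:17

139992 ÷ 25 = 5599 full seconds, remainder 17 frames.
5599 s = 1 h 33 min 19 s.
Timecode: 01:33:19:17.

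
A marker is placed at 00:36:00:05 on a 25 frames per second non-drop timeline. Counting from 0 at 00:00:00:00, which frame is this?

54005

Total seconds to the label: (0 × 3600 + 36 × 60 + 0) = 2160.
Frame index = 2160 × 25 + 5 = 54005.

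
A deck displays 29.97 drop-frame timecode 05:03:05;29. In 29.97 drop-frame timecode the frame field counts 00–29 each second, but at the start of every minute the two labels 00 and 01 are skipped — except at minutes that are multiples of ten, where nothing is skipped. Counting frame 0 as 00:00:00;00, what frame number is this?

545033

Complete 10-minute blocks: 30, each 17982 frames → 539460.
Remaining 3 whole minutes in the current block: 1800 + 2 × 1798 = 5396 frames.
Within the current minute: 5 × 30 + 29 − 2 = 177 (labels ;00/;01 skipped at this minute). Total = 539460 + 5396 + 177 = 545033.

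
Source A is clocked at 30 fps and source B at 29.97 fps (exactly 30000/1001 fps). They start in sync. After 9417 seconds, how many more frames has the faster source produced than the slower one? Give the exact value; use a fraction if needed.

282510/1001 frames

A emits 30 × 9417 = 282510 frames; B emits 30000/1001 × 9417 = 282510000/1001.
Difference = 282510/1001 frames (≈ 282.2278); B is behind A.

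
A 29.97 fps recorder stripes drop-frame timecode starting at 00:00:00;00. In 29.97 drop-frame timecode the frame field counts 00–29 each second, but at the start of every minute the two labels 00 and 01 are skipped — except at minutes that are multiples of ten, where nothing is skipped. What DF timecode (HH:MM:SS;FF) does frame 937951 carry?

08:41:36;09

Ten DF minutes hold 17982 frames, so frame 937951 lies in block 52 (frames 935064–953045) with 2887 frames into that block.
The block's first minute is 1800 frames and the rest 1798 each; 2887 frames reaches minute 1, so 52 × 18 + 1 × 2 = 938 labels have been skipped so far.
Adding those back, label number 937951 + 938 = 938889 at 30 labels/s is 31296 s + 9 f = 8 h 41 min 36 s frame 9, i.e. 08:41:36;09.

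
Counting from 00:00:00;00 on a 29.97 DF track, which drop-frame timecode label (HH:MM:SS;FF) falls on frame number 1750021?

Ten DF minutes hold 17982 frames, so frame 1750021 lies in block 97 (frames 1744254–1762235) with 5767 frames into that block.
The block's first minute is 1800 frames and the rest 1798 each; 5767 frames reaches minute 3, so 97 × 18 + 3 × 2 = 1752 labels have been skipped so far.
Adding those back, label number 1750021 + 1752 = 1751773 at 30 labels/s is 58392 s + 13 f = 16 h 13 min 12 s frame 13, i.e. 16:13:12;13.

16:13:12;13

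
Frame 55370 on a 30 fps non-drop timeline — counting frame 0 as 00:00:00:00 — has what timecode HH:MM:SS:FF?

00:30:45:20

55370 ÷ 30 = 1845 full seconds, remainder 20 frames.
1845 s = 0 h 30 min 45 s.
Timecode: 00:30:45:20.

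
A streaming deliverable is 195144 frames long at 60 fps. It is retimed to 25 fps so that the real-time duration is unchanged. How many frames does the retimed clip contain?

Frames at target rate = 195144 × (25) / (60) = 81310.

81310 frames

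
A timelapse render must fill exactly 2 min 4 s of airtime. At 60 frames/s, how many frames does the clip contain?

2 min 4 s = 124 s.
Frames = 124 × 60 = 7440.

7440 frames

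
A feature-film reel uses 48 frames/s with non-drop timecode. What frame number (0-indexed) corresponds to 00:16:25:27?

frame 47307

Total seconds to the label: (0 × 3600 + 16 × 60 + 25) = 985.
Frame index = 985 × 48 + 27 = 47307.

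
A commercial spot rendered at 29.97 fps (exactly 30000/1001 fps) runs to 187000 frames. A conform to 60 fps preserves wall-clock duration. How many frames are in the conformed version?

374374 frames

Target frames = source frames × (target rate / source rate) = 187000 × (60)/(30000/1001) = 187000 × 1001/500 = 374374.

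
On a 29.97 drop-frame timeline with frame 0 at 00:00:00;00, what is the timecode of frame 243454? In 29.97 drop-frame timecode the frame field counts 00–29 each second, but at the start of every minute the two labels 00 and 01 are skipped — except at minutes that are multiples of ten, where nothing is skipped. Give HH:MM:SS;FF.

Each 10-minute DF block holds 10 × 60 × 30 − 9 × 2 = 17982 frames. 243454 ÷ 17982 → 13 full blocks, remainder 9688.
Within the partial block the first minute is 1800 frames and each further minute 1798, so 5 further minute boundaries passed. Total skipped labels = 18 × 13 + 2 × 5 = 244.
Non-drop label index = 243454 + 244 = 243698; at 30 labels/s that is 02:15:23:08, i.e. DF 02:15:23;08.

02:15:23;08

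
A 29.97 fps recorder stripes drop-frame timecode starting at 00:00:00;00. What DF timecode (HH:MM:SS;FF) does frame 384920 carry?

03:34:03;16

Each 10-minute DF block holds 10 × 60 × 30 − 9 × 2 = 17982 frames. 384920 ÷ 17982 → 21 full blocks, remainder 7298.
Within the partial block the first minute is 1800 frames and each further minute 1798, so 4 further minute boundaries passed. Total skipped labels = 18 × 21 + 2 × 4 = 386.
Non-drop label index = 384920 + 386 = 385306; at 30 labels/s that is 03:34:03:16, i.e. DF 03:34:03;16.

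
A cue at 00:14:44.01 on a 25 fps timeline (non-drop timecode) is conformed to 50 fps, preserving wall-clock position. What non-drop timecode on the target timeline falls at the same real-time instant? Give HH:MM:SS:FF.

Source frame index: (0×3600 + 14×60 + 44) × 25 + 1 = 22101.
Real time: 22101 / (25) = 22101/25 s.
Target frame: (22101/25) × (50) = 44202.
At 50 labels/s: frame 44202 → 00:14:44:02.

00:14:44:02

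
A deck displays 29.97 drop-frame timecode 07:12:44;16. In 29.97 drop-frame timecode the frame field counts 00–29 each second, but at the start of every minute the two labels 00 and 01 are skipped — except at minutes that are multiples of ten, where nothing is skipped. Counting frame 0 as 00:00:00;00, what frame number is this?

778158

Complete 10-minute blocks: 43, each 17982 frames → 773226.
Remaining 2 whole minutes in the current block: 1800 + 1 × 1798 = 3598 frames.
Within the current minute: 44 × 30 + 16 − 2 = 1334 (labels ;00/;01 skipped at this minute). Total = 773226 + 3598 + 1334 = 778158.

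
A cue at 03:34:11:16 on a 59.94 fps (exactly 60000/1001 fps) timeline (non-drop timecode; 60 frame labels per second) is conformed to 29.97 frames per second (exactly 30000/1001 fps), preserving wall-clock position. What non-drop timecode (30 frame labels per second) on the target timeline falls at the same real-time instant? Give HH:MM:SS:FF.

Source frame index: (3×3600 + 34×60 + 11) × 60 + 16 = 771076.
Real time: 771076 / (60000/1001) = 192961769/15000 s.
Target frame: (192961769/15000) × (30000/1001) = 385538.
At 30 labels/s: frame 385538 → 03:34:11:08.

03:34:11:08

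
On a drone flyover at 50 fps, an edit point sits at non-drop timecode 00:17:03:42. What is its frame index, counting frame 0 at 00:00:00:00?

frame 51192

Total seconds to the label: (0 × 3600 + 17 × 60 + 3) = 1023.
Frame index = 1023 × 50 + 42 = 51192.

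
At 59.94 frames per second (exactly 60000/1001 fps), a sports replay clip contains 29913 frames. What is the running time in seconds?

499.04855 seconds

Running time = 29913 / (60000/1001) = 499.04855 s.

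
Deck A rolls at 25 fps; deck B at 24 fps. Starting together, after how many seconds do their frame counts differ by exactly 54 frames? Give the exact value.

The gap grows by |24 − 25| = 1 frame per second.
Time for a 54-frame gap: 54 ÷ (1) = 54 s.

54 seconds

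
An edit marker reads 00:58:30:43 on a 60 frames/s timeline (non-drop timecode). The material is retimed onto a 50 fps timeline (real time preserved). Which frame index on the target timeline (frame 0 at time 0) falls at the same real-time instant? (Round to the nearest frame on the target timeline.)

frame 175536

Source frame index: (0×3600 + 58×60 + 30) × 60 + 43 = 210643.
Real time: 210643 / (60) = 210643/60 s.
Target frame: (210643/60) × (50) = 1053215/6 ≈ 175535.833 → 175536.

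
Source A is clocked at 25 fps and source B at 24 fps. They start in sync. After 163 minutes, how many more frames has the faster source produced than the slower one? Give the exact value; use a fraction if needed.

9780 frames

163 min = 9780 s.
A emits 25 × 9780 = 244500 frames; B emits 24 × 9780 = 234720.
Difference = 9780 frames; B is behind A.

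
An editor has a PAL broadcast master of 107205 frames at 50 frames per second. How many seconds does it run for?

Running time = 107205 / (50) = 2144.1 s.

2144.1 seconds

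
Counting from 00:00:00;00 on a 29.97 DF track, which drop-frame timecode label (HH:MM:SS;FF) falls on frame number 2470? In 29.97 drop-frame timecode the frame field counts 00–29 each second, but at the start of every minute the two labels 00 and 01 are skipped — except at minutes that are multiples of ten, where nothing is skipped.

Each 10-minute DF block holds 10 × 60 × 30 − 9 × 2 = 17982 frames. 2470 ÷ 17982 → 0 full blocks, remainder 2470.
Within the partial block the first minute is 1800 frames and each further minute 1798, so 1 further minute boundary passed. Total skipped labels = 18 × 0 + 2 × 1 = 2.
Non-drop label index = 2470 + 2 = 2472; at 30 labels/s that is 00:01:22:12, i.e. DF 00:01:22;12.

00:01:22;12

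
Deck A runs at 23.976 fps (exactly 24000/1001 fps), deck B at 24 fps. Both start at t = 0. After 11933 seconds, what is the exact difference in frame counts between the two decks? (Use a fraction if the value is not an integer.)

A emits 24000/1001 × 11933 = 286392000/1001 frames; B emits 24 × 11933 = 286392.
Difference = 286392/1001 frames (≈ 286.1059); B is ahead of A.

286392/1001 frames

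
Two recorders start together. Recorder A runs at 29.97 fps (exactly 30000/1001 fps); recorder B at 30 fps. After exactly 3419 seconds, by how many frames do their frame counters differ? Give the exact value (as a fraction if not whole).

7890/77 frames

A emits 30000/1001 × 3419 = 7890000/77 frames; B emits 30 × 3419 = 102570.
Difference = 7890/77 frames (≈ 102.4675); B is ahead of A.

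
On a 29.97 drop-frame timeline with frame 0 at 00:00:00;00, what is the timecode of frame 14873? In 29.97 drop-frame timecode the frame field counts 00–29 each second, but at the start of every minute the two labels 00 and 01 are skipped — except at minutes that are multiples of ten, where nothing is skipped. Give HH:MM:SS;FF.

Ten DF minutes hold 17982 frames, so frame 14873 lies in block 0 (frames 0–17981) with 14873 frames into that block.
The block's first minute is 1800 frames and the rest 1798 each; 14873 frames reaches minute 8, so 0 × 18 + 8 × 2 = 16 labels have been skipped so far.
Adding those back, label number 14873 + 16 = 14889 at 30 labels/s is 496 s + 9 f = 0 h 8 min 16 s frame 9, i.e. 00:08:16;09.

00:08:16;09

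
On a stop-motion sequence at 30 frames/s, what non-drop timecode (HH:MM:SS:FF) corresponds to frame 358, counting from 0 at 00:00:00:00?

00:00:11:28

358 ÷ 30 = 11 full seconds, remainder 28 frames.
11 s = 0 h 0 min 11 s.
Timecode: 00:00:11:28.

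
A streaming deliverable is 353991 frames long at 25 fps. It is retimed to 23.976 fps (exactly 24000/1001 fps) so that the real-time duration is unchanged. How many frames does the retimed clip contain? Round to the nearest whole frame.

Frames at target rate = 353991 × (24000/1001) / (25) = 30893760/91 ≈ 339491.868.
Nearest whole frame: 339492.

339492 frames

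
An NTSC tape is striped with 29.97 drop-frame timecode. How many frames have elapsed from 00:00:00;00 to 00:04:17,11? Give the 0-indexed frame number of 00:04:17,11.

7713

Complete 10-minute blocks: 0, each 17982 frames → 0.
Remaining 4 whole minutes in the current block: 1800 + 3 × 1798 = 7194 frames.
Within the current minute: 17 × 30 + 11 − 2 = 519 (labels ;00/;01 skipped at this minute). Total = 0 + 7194 + 519 = 7713.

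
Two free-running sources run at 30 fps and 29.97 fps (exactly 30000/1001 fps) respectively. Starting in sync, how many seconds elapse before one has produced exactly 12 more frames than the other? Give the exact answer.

400.4 seconds

The gap grows by |30000/1001 − 30| = 30/1001 frames per second.
Time for a 12-frame gap: 12 ÷ (30/1001) = 400.4 s.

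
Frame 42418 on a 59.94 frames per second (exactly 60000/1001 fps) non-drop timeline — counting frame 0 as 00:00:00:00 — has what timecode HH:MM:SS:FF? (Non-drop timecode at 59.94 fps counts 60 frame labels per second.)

42418 ÷ 60 = 706 full seconds, remainder 58 frames.
706 s = 0 h 11 min 46 s.
Timecode: 00:11:46:58.

00:11:46:58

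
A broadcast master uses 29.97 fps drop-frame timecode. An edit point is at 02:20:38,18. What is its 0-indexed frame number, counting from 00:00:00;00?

As if non-drop at 30 labels/s: (2 × 3600 + 20 × 60 + 38) × 30 + 18 = 253158.
Minute boundaries passed: 140; those not divisible by 10: 140 − 14 = 126; dropped labels = 2 × 126 = 252.
Actual frame index = 253158 − 252 = 252906.

252906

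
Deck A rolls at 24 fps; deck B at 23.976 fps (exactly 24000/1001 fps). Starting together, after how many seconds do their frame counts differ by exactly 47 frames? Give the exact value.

The gap grows by |24000/1001 − 24| = 24/1001 frames per second.
Time for a 47-frame gap: 47 ÷ (24/1001) = 47047/24 s.

47047/24 seconds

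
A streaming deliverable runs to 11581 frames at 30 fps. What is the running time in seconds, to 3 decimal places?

Running time = 11581 × 1/30 = 11581/30 s ≈ 386.033 s.

386.033 seconds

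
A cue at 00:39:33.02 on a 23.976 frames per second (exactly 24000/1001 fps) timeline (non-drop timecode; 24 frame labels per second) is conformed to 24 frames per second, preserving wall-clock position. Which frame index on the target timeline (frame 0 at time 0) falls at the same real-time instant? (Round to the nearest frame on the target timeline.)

Source frame index: (0×3600 + 39×60 + 33) × 24 + 2 = 56954.
Real time: 56954 / (24000/1001) = 28505477/12000 s.
Target frame: (28505477/12000) × (24) = 28505477/500 ≈ 57010.954 → 57011.

frame 57011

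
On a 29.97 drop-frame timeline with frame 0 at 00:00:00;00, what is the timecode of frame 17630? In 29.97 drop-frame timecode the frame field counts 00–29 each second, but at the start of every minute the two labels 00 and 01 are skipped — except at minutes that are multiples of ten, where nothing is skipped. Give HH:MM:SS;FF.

Each 10-minute DF block holds 10 × 60 × 30 − 9 × 2 = 17982 frames. 17630 ÷ 17982 → 0 full blocks, remainder 17630.
Within the partial block the first minute is 1800 frames and each further minute 1798, so 9 further minute boundaries passed. Total skipped labels = 18 × 0 + 2 × 9 = 18.
Non-drop label index = 17630 + 18 = 17648; at 30 labels/s that is 00:09:48:08, i.e. DF 00:09:48;08.

00:09:48;08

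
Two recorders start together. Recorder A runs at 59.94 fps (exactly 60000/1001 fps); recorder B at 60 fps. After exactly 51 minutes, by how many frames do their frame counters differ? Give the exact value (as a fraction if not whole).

183600/1001 frames

51 min = 3060 s.
A emits 60000/1001 × 3060 = 183600000/1001 frames; B emits 60 × 3060 = 183600.
Difference = 183600/1001 frames (≈ 183.4166); B is ahead of A.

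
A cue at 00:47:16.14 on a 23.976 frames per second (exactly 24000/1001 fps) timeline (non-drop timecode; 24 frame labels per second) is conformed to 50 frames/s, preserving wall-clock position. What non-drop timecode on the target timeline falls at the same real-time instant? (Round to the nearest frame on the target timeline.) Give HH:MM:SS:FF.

00:47:19:21

Source frame index: (0×3600 + 47×60 + 16) × 24 + 14 = 68078.
Real time: 68078 / (24000/1001) = 34073039/12000 s.
Target frame: (34073039/12000) × (50) = 34073039/240 ≈ 141970.996 → 141971.
At 50 labels/s: frame 141971 → 00:47:19:21.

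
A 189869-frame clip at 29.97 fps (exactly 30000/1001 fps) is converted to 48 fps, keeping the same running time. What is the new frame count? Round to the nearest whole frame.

Frames at target rate = 189869 × (48) / (30000/1001) = 190058869/625 ≈ 304094.190.
Nearest whole frame: 304094.

304094 frames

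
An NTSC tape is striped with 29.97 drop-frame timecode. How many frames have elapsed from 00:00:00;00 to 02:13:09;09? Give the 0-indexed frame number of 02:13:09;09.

Complete 10-minute blocks: 13, each 17982 frames → 233766.
Remaining 3 whole minutes in the current block: 1800 + 2 × 1798 = 5396 frames.
Within the current minute: 9 × 30 + 9 − 2 = 277 (labels ;00/;01 skipped at this minute). Total = 233766 + 5396 + 277 = 239439.

239439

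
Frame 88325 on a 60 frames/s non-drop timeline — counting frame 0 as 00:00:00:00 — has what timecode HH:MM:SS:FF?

88325 ÷ 60 = 1472 full seconds, remainder 5 frames.
1472 s = 0 h 24 min 32 s.
Timecode: 00:24:32:05.

00:24:32:05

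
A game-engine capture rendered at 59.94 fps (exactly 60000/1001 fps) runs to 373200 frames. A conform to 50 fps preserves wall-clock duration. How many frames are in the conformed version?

311311 frames

Target frames = source frames × (target rate / source rate) = 373200 × (50)/(60000/1001) = 373200 × 1001/1200 = 311311.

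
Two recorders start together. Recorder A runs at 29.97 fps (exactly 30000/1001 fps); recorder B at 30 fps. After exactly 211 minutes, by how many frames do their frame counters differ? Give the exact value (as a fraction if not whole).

211 min = 12660 s.
A emits 30000/1001 × 12660 = 379800000/1001 frames; B emits 30 × 12660 = 379800.
Difference = 379800/1001 frames (≈ 379.4206); B is ahead of A.

379800/1001 frames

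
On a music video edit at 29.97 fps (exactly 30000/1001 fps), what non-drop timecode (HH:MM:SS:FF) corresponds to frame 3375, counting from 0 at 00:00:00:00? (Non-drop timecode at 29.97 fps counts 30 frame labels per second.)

00:01:52:15

3375 ÷ 30 = 112 full seconds, remainder 15 frames.
112 s = 0 h 1 min 52 s.
Timecode: 00:01:52:15.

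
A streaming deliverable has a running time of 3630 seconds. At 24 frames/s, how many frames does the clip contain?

87120 frames

Frames = 3630 × 24 = 87120.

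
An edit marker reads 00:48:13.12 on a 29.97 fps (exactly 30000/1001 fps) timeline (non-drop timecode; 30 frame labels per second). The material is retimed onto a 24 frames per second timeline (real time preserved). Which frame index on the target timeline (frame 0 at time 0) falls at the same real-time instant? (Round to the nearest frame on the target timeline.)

Source frame index: (0×3600 + 48×60 + 13) × 30 + 12 = 86802.
Real time: 86802 / (30000/1001) = 14481467/5000 s.
Target frame: (14481467/5000) × (24) = 43444401/625 ≈ 69511.042 → 69511.

frame 69511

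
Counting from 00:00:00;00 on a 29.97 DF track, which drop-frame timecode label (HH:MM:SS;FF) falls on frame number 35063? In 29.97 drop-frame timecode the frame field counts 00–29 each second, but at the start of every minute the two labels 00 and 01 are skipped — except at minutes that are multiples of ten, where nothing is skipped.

Each 10-minute DF block holds 10 × 60 × 30 − 9 × 2 = 17982 frames. 35063 ÷ 17982 → 1 full block, remainder 17081.
Within the partial block the first minute is 1800 frames and each further minute 1798, so 9 further minute boundaries passed. Total skipped labels = 18 × 1 + 2 × 9 = 36.
Non-drop label index = 35063 + 36 = 35099; at 30 labels/s that is 00:19:29:29, i.e. DF 00:19:29;29.

00:19:29;29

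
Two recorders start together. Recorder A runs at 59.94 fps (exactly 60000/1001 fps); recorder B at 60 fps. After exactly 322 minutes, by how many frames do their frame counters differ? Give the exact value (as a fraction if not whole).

165600/143 frames

322 min = 19320 s.
A emits 60000/1001 × 19320 = 165600000/143 frames; B emits 60 × 19320 = 1159200.
Difference = 165600/143 frames (≈ 1158.0420); B is ahead of A.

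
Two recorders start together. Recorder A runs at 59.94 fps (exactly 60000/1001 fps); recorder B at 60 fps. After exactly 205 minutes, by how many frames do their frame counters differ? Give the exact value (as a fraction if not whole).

205 min = 12300 s.
A emits 60000/1001 × 12300 = 738000000/1001 frames; B emits 60 × 12300 = 738000.
Difference = 738000/1001 frames (≈ 737.2627); B is ahead of A.

738000/1001 frames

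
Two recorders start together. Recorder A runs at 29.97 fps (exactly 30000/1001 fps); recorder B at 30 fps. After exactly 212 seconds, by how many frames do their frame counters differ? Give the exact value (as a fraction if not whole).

A emits 30000/1001 × 212 = 6360000/1001 frames; B emits 30 × 212 = 6360.
Difference = 6360/1001 frames (≈ 6.3536); B is ahead of A.

6360/1001 frames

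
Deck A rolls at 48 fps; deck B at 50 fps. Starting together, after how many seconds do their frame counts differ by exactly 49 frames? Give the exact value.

The gap grows by |50 − 48| = 2 frames per second.
Time for a 49-frame gap: 49 ÷ (2) = 24.5 s.

24.5 seconds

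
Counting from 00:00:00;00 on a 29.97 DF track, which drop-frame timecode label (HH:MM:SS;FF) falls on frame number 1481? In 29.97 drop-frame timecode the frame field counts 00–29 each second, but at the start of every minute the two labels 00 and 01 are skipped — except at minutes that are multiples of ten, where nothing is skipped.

Each 10-minute DF block holds 10 × 60 × 30 − 9 × 2 = 17982 frames. 1481 ÷ 17982 → 0 full blocks, remainder 1481.
Within the partial block the first minute is 1800 frames and each further minute 1798, so 0 further minute boundaries passed. Total skipped labels = 18 × 0 + 2 × 0 = 0.
Non-drop label index = 1481 + 0 = 1481; at 30 labels/s that is 00:00:49:11, i.e. DF 00:00:49;11.

00:00:49;11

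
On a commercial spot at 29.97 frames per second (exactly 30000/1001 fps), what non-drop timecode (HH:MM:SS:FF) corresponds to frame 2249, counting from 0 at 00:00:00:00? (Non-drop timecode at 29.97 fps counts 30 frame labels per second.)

2249 ÷ 30 = 74 full seconds, remainder 29 frames.
74 s = 0 h 1 min 14 s.
Timecode: 00:01:14:29.

00:01:14:29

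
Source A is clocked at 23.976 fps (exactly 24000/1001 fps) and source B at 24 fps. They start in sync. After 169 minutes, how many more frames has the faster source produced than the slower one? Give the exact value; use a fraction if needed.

18720/77 frames

169 min = 10140 s.
A emits 24000/1001 × 10140 = 18720000/77 frames; B emits 24 × 10140 = 243360.
Difference = 18720/77 frames (≈ 243.1169); B is ahead of A.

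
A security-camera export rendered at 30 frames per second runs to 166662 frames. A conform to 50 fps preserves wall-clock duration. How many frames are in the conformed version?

Target frames = source frames × (target rate / source rate) = 166662 × (50)/(30) = 166662 × 5/3 = 277770.

277770 frames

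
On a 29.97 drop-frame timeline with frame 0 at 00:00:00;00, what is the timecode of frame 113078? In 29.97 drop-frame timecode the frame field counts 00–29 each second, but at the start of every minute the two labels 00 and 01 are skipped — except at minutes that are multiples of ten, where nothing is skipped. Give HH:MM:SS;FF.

Ten DF minutes hold 17982 frames, so frame 113078 lies in block 6 (frames 107892–125873) with 5186 frames into that block.
The block's first minute is 1800 frames and the rest 1798 each; 5186 frames reaches minute 2, so 6 × 18 + 2 × 2 = 112 labels have been skipped so far.
Adding those back, label number 113078 + 112 = 113190 at 30 labels/s is 3773 s + 0 f = 1 h 2 min 53 s frame 0, i.e. 01:02:53;00.

01:02:53;00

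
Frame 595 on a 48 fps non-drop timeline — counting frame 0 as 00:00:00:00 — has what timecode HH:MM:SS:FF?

595 ÷ 48 = 12 full seconds, remainder 19 frames.
12 s = 0 h 0 min 12 s.
Timecode: 00:00:12:19.

00:00:12:19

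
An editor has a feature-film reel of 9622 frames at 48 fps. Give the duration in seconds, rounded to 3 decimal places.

Running time = 9622 × 1/48 = 4811/24 s ≈ 200.458 s.

200.458 seconds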